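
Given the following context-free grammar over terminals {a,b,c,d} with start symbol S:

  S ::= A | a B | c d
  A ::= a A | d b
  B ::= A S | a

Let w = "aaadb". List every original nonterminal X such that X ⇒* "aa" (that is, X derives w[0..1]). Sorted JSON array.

CNF form of G:
  S -> T0 A | T0 B | T1 T2 | T3 T1
  A -> T0 A | T1 T2
  B -> A S | a
  T0 -> a
  T1 -> d
  T2 -> b
  T3 -> c

CYK table (by increasing span) (cells [i..j] with 0 ≤ i ≤ j ≤ 1 only):
  T[0,0] 'a' = {B,T0}  orig:{B}
  T[1,1] 'a' = {B,T0}  orig:{B}
  T[0,1] 'aa' = {S}

Original NTs in T[0,1] deriving "aa": ["S"]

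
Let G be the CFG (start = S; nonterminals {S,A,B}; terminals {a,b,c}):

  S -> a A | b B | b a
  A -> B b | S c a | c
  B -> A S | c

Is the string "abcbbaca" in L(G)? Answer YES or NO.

CNF form of G:
  S -> T0 B | T0 T2 | T2 A
  A -> B T0 | S X3 | c
  B -> A S | c
  T0 -> b
  T1 -> c
  T2 -> a
  X3 -> T1 T2

Fill CYK table bottom-up:
  [0..0]={T2}  "a"  orig:{}
  [1..1]={T0}  "b"  orig:{}
  [2..2]={A,B,T1}  "c"  orig:{A,B}
  [3..3]={T0}  "b"  orig:{}
  [4..4]={T0}  "b"  orig:{}
  [5..5]={T2}  "a"  orig:{}
  [6..6]={A,B,T1}  "c"  orig:{A,B}
  [7..7]={T2}  "a"  orig:{}
  [0..1]=∅  "ab"
  [1..2]={S}  "bc"
  [2..3]={A}  "cb"
  [3..4]=∅  "bb"
  [4..5]={S}  "ba"
  [5..6]={S}  "ac"
  [6..7]={X3}  "ca"  orig:{}
  [0..2]=∅  "abc"
  [1..3]=∅  "bcb"
  [2..4]=∅  "cbb"
  [3..5]=∅  "bba"
  [4..6]=∅  "bac"
  [5..7]=∅  "aca"
  [0..3]=∅  "abcb"
  [1..4]=∅  "bcbb"
  [2..5]={B}  "cbba"
  [3..6]=∅  "bbac"
  [4..7]={A}  "baca"
  [0..4]=∅  "abcbb"
  [1..5]={S}  "bcbba"
  [2..6]=∅  "cbbac"
  [3..7]=∅  "bbaca"
  [0..5]=∅  "abcbba"
  [1..6]=∅  "bcbbac"
  [2..7]=∅  "cbbaca"
  [0..6]=∅  "abcbbac"
  [1..7]={A}  "bcbbaca"
  [0..7]={S}  "abcbbaca"

S ∈ T[0,7] ⇒ YES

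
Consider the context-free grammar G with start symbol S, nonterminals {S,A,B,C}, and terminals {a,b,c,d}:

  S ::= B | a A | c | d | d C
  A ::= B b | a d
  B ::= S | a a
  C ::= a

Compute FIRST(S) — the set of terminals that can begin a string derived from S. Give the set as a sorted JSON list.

FIRST iteration:
pass 1:
  A via A→a d: +{a}
  B via B→a a: +{a}
  C via C→a: +{a}
  S via S→B: +{a}
  S via S→c: +{c}
  S via S→d: +{d}
  FIRST(S)={a,c,d}  FIRST(A)={a}  FIRST(B)={a}  FIRST(C)={a}
pass 2:
  B via B→S: +{c,d}
  FIRST(S)={a,c,d}  FIRST(A)={a}  FIRST(B)={a,c,d}  FIRST(C)={a}
pass 3:
  A via A→B b: +{c,d}
  FIRST(S)={a,c,d}  FIRST(A)={a,c,d}  FIRST(B)={a,c,d}  FIRST(C)={a}
pass 4: (stable)
  FIRST(S)={a,c,d}  FIRST(A)={a,c,d}  FIRST(B)={a,c,d}  FIRST(C)={a}

FIRST(S) = ["a", "c", "d"]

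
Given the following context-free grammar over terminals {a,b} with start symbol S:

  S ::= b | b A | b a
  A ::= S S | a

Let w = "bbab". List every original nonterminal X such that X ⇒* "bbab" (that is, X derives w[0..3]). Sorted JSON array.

Convert to CNF:
  S -> T0 A | T0 T1 | b
  A -> S S | a
  T0 -> b
  T1 -> a

CYK table (by increasing span), restricted to cells inside w[0..3]:
  cell(0,0) b: {S,T0}  orig:{S}
  cell(1,1) b: {S,T0}  orig:{S}
  cell(2,2) a: {A,T1}  orig:{A}
  cell(3,3) b: {S,T0}  orig:{S}
  cell(0,1) bb: {A}
  cell(1,2) ba: {S}
  cell(2,3) ab: ∅
  cell(0,2) bba: {A}
  cell(1,3) bab: {A}
  cell(0,3) bbab: {S}

Original NTs in T[0,3] deriving "bbab": ["S"]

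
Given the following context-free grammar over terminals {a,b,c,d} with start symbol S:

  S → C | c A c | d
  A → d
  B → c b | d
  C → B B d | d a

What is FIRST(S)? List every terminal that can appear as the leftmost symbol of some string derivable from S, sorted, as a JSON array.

Compute FIRST by fixpoint:
round 1:
  A via A→d: +{d}
  B via B→c b: +{c}
  B via B→d: +{d}
  C via C→B B d: +{c,d}
  S via S→C: +{c,d}
  FIRST[S]={c,d}  FIRST[A]={d}  FIRST[B]={c,d}  FIRST[C]={c,d}
round 2: (stable)
  FIRST[S]={c,d}  FIRST[A]={d}  FIRST[B]={c,d}  FIRST[C]={c,d}

FIRST(S) = ["c", "d"]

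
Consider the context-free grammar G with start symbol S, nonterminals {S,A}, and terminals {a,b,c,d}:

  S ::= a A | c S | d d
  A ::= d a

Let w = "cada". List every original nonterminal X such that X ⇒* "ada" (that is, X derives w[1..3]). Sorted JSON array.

Convert to CNF:
  S -> T0 T0 | T1 A | T2 S
  A -> T0 T1
  T0 -> d
  T1 -> a
  T2 -> c

Fill CYK table bottom-up (cells [i..j] with 1 ≤ i ≤ j ≤ 3 only):
  [1..1]={T1}  "a"  orig:{}
  [2..2]={T0}  "d"  orig:{}
  [3..3]={T1}  "a"  orig:{}
  [1..2]=∅  "ad"
  [2..3]={A}  "da"
  [1..3]={S}  "ada"

Original NTs in T[1,3] deriving "ada": ["S"]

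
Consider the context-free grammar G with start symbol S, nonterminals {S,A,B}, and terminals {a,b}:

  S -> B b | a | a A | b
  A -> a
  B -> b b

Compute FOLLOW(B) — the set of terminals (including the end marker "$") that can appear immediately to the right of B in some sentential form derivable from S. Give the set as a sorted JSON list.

FIRST sets, iterate to fixpoint:
[1]
  A via A→a: +{a}
  B via B→b b: +{b}
  S via S→B b: +{b}
  S via S→a: +{a}
  FIRST[S]={a,b}  FIRST[A]={a}  FIRST[B]={b}
[2] — fixpoint
  FIRST[S]={a,b}  FIRST[A]={a}  FIRST[B]={b}

Compute FOLLOW by fixpoint:
initialize: $ ∈ FOLLOW(S)
round 1:
  S→B b: FOLLOW(B) ⊇ FIRST(b) = {b}; new: +{b}
  S→a A: FOLLOW(A) ⊇ FOLLOW(S) ⊇ {$}; new: +{$}
  FOLLOW(S)={$}  FOLLOW(A)={$}  FOLLOW(B)={b}
round 2: done
  FOLLOW(S)={$}  FOLLOW(A)={$}  FOLLOW(B)={b}

FOLLOW(B) = ["b"]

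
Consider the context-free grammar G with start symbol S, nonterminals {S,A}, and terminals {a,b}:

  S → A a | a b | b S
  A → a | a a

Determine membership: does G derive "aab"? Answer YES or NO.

Convert to CNF:
  S -> A T0 | T0 T1 | T1 S
  A -> T0 T0 | a
  T0 -> a
  T1 -> b

CYK fill:
  [0..0]={A,T0}  "a"  orig:{A}
  [1..1]={A,T0}  "a"  orig:{A}
  [2..2]={T1}  "b"  orig:{}
  [0..1]={A,S}  "aa"
  [1..2]={S}  "ab"
  [0..2]=∅  "aab"

S ∉ T[0,2] ⇒ NO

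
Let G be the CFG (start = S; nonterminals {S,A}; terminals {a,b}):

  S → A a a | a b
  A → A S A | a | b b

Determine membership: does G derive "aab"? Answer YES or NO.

CNF form of G:
  S -> A X3 | T1 T0
  A -> A X2 | T0 T0 | a
  T0 -> b
  T1 -> a
  X2 -> S A
  X3 -> T1 T1

CYK fill:
  [0..0]={A,T1}  "a"  orig:{A}
  [1..1]={A,T1}  "a"  orig:{A}
  [2..2]={T0}  "b"  orig:{}
  [0..1]={X3}  "aa"  orig:{}
  [1..2]={S}  "ab"
  [0..2]=∅  "aab"

S ∉ T[0,2] ⇒ NO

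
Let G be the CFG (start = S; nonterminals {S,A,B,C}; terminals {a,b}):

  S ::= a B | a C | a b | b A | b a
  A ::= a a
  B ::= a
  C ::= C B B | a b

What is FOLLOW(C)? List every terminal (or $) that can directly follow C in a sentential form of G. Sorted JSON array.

Compute FIRST by fixpoint:
pass 1:
  A via A→a a: +{a}
  B via B→a: +{a}
  C via C→a b: +{a}
  S via S→a B: +{a}
  S via S→b A: +{b}
  FIRST[S]={a,b}  FIRST[A]={a}  FIRST[B]={a}  FIRST[C]={a}
pass 2: — fixpoint
  FIRST[S]={a,b}  FIRST[A]={a}  FIRST[B]={a}  FIRST[C]={a}

Compute FOLLOW by fixpoint:
seed FOLLOW(S) with $
round 1:
  C→C B B: FOLLOW(C) ⊇ FIRST(B) = {a}; new: +{a}
  C→C B B: FOLLOW(B) ⊇ FIRST(B) = {a}; new: +{a}
  S→a B: FOLLOW(B) ⊇ FOLLOW(S) ⊇ {$}; new: +{$}
  S→a C: FOLLOW(C) ⊇ FOLLOW(S) ⊇ {$}; new: +{$}
  S→b A: FOLLOW(A) ⊇ FOLLOW(S) ⊇ {$}; new: +{$}
  S: {$}  A: {$}  B: {$,a}  C: {$,a}
round 2: done
  S: {$}  A: {$}  B: {$,a}  C: {$,a}

FOLLOW(C) = ["$", "a"]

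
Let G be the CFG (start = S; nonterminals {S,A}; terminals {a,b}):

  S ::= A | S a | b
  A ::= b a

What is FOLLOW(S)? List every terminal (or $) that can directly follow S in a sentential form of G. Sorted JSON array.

FIRST sets, iterate to fixpoint:
iter 1:
  A via A→b a: +{b}
  S via S→A: +{b}
  FIRST(S)={b}  FIRST(A)={b}
iter 2: (no change)
  FIRST(S)={b}  FIRST(A)={b}

FOLLOW sets:
seed FOLLOW(S) with $
iter 1:
  S→A: FOLLOW(A) ⊇ FOLLOW(S) ⊇ {$}; new: +{$}
  S→S a: FOLLOW(S) ⊇ FIRST(a) = {a}; new: +{a}
  FOLLOW[S]={$,a}  FOLLOW[A]={$}
iter 2:
  S→A: FOLLOW(A) ⊇ FOLLOW(S) ⊇ {$,a}; new: +{a}
  FOLLOW[S]={$,a}  FOLLOW[A]={$,a}
iter 3: — fixpoint
  FOLLOW[S]={$,a}  FOLLOW[A]={$,a}

FOLLOW(S) = ["$", "a"]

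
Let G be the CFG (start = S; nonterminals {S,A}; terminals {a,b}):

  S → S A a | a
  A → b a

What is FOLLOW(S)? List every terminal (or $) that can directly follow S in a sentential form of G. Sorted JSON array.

Compute FIRST by fixpoint:
pass 1:
  A via A→b a: +{b}
  S via S→a: +{a}
  FIRST(S)={a}  FIRST(A)={b}
pass 2: done
  FIRST(S)={a}  FIRST(A)={b}

Compute FOLLOW by fixpoint:
FOLLOW(S) := {$}
[1]
  S→S A a: FOLLOW(S) ⊇ FIRST(A) = {b}; new: +{b}
  S→S A a: FOLLOW(A) ⊇ FIRST(a) = {a}; new: +{a}
  FOLLOW[S]={$,b}  FOLLOW[A]={a}
[2] done
  FOLLOW[S]={$,b}  FOLLOW[A]={a}

FOLLOW(S) = ["$", "b"]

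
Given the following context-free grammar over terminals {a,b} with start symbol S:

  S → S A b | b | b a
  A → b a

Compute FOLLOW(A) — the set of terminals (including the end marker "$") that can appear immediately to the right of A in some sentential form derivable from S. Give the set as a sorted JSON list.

FIRST sets, iterate to fixpoint:
iter 1:
  A via A→b a: +{b}
  S via S→b: +{b}
  FIRST(S)={b}  FIRST(A)={b}
iter 2: (no change)
  FIRST(S)={b}  FIRST(A)={b}

Compute FOLLOW by fixpoint:
initialize: $ ∈ FOLLOW(S)
iter 1:
  S→S A b: FOLLOW(S) ⊇ FIRST(A) = {b}; new: +{b}
  S→S A b: FOLLOW(A) ⊇ FIRST(b) = {b}; new: +{b}
  FOLLOW[S]={$,b}  FOLLOW[A]={b}
iter 2: (no change)
  FOLLOW[S]={$,b}  FOLLOW[A]={b}

FOLLOW(A) = ["b"]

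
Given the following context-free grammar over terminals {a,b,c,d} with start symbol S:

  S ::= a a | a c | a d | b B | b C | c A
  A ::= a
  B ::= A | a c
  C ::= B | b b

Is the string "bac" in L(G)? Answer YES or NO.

Convert to CNF:
  S -> T0 T0 | T0 T1 | T0 T3 | T1 A | T2 B | T2 C
  A -> a
  B -> T0 T1 | a
  C -> T0 T1 | T2 T2 | a
  T0 -> a
  T1 -> c
  T2 -> b
  T3 -> d

Fill CYK table bottom-up:
  cell(0,0) b: {T2}  orig:{}
  cell(1,1) a: {A,B,C,T0}  orig:{A,B,C}
  cell(2,2) c: {T1}  orig:{}
  cell(0,1) ba: {S}
  cell(1,2) ac: {B,C,S}
  cell(0,2) bac: {S}

S ∈ T[0,2] ⇒ YES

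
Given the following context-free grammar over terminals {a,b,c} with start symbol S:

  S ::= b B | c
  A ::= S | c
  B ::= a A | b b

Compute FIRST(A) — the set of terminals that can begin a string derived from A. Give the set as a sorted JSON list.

Compute FIRST by fixpoint:
round 1:
  A via A→c: +{c}
  B via B→a A: +{a}
  B via B→b b: +{b}
  S via S→b B: +{b}
  S via S→c: +{c}
  FIRST[S]={b,c}  FIRST[A]={c}  FIRST[B]={a,b}
round 2:
  A via A→S: +{b}
  FIRST[S]={b,c}  FIRST[A]={b,c}  FIRST[B]={a,b}
round 3: done
  FIRST[S]={b,c}  FIRST[A]={b,c}  FIRST[B]={a,b}

FIRST(A) = ["b", "c"]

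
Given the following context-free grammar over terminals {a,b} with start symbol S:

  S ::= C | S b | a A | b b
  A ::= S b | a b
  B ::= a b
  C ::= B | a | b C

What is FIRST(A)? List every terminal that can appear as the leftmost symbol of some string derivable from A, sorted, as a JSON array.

FIRST iteration:
[1]
  A via A→a b: +{a}
  B via B→a b: +{a}
  C via C→B: +{a}
  C via C→b C: +{b}
  S via S→C: +{a,b}
  S: {a,b}  A: {a}  B: {a}  C: {a,b}
[2]
  A via A→S b: +{b}
  S: {a,b}  A: {a,b}  B: {a}  C: {a,b}
[3] done
  S: {a,b}  A: {a,b}  B: {a}  C: {a,b}

FIRST(A) = ["a", "b"]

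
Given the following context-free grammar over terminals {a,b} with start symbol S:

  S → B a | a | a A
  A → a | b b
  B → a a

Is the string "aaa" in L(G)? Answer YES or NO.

CNF form of G:
  S -> B T1 | T1 A | a
  A -> T0 T0 | a
  B -> T1 T1
  T0 -> b
  T1 -> a

CYK fill:
  cell(0,0) a: {A,S,T1}  orig:{A,S}
  cell(1,1) a: {A,S,T1}  orig:{A,S}
  cell(2,2) a: {A,S,T1}  orig:{A,S}
  cell(0,1) aa: {B,S}
  cell(1,2) aa: {B,S}
  cell(0,2) aaa: {S}

S ∈ T[0,2] ⇒ YES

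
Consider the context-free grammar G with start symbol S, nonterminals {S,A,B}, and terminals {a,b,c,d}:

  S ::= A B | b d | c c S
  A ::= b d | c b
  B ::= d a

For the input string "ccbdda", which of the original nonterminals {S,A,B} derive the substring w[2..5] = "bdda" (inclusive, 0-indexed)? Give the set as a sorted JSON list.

CNF form of G:
  S -> A B | T0 T1 | T2 X4
  A -> T0 T1 | T2 T0
  B -> T1 T3
  T0 -> b
  T1 -> d
  T2 -> c
  T3 -> a
  X4 -> T2 S

Fill CYK table bottom-up (cells [i..j] with 2 ≤ i ≤ j ≤ 5 only):
  T[2,2] 'b' = {T0}  orig:{}
  T[3,3] 'd' = {T1}  orig:{}
  T[4,4] 'd' = {T1}  orig:{}
  T[5,5] 'a' = {T3}  orig:{}
  T[2,3] 'bd' = {A,S}
  T[3,4] 'dd' = ∅
  T[4,5] 'da' = {B}
  T[2,4] 'bdd' = ∅
  T[3,5] 'dda' = ∅
  T[2,5] 'bdda' = {S}

Original NTs in T[2,5] deriving "bdda": ["S"]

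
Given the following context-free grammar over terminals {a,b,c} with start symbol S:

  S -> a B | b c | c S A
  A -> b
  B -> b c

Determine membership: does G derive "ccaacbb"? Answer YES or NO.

CNF form of G:
  S -> T0 T1 | T1 X3 | T2 B
  A -> b
  B -> T0 T1
  T0 -> b
  T1 -> c
  T2 -> a
  X3 -> S A

CYK fill:
  T[0,0] 'c' = {T1}  orig:{}
  T[1,1] 'c' = {T1}  orig:{}
  T[2,2] 'a' = {T2}  orig:{}
  T[3,3] 'a' = {T2}  orig:{}
  T[4,4] 'c' = {T1}  orig:{}
  T[5,5] 'b' = {A,T0}  orig:{A}
  T[6,6] 'b' = {A,T0}  orig:{A}
  T[0,1] 'cc' = ∅
  T[1,2] 'ca' = ∅
  T[2,3] 'aa' = ∅
  T[3,4] 'ac' = ∅
  T[4,5] 'cb' = ∅
  T[5,6] 'bb' = ∅
  T[0,2] 'cca' = ∅
  T[1,3] 'caa' = ∅
  T[2,4] 'aac' = ∅
  T[3,5] 'acb' = ∅
  T[4,6] 'cbb' = ∅
  T[0,3] 'ccaa' = ∅
  T[1,4] 'caac' = ∅
  T[2,5] 'aacb' = ∅
  T[3,6] 'acbb' = ∅
  T[0,4] 'ccaac' = ∅
  T[1,5] 'caacb' = ∅
  T[2,6] 'aacbb' = ∅
  T[0,5] 'ccaacb' = ∅
  T[1,6] 'caacbb' = ∅
  T[0,6] 'ccaacbb' = ∅

S ∉ T[0,6] ⇒ NO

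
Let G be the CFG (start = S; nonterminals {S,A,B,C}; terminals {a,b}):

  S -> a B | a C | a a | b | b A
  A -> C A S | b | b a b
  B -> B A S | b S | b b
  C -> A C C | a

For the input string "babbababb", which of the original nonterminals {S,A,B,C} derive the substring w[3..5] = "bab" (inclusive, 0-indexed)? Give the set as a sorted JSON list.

CNF form of G:
  S -> T0 A | T1 B | T1 C | T1 T1 | b
  A -> C X2 | T0 X3 | b
  B -> B X4 | T0 S | T0 T0
  C -> A X5 | a
  T0 -> b
  T1 -> a
  X2 -> A S
  X3 -> T1 T0
  X4 -> A S
  X5 -> C C

CYK table (by increasing span), restricted to cells inside w[3..5]:
  [3..3]={A,S,T0}  "b"  orig:{A,S}
  [4..4]={C,T1}  "a"  orig:{C}
  [5..5]={A,S,T0}  "b"  orig:{A,S}
  [3..4]=∅  "ba"
  [4..5]={X3}  "ab"  orig:{}
  [3..5]={A}  "bab"

Original NTs in T[3,5] deriving "bab": ["A"]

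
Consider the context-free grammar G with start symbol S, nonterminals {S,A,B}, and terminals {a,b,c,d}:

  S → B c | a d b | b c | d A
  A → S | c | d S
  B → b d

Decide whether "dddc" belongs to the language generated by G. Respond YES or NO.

Convert to CNF:
  S -> B T0 | T1 X5 | T2 A | T3 T0
  A -> B T0 | T1 X4 | T2 A | T2 S | T3 T0 | c
  B -> T3 T2
  T0 -> c
  T1 -> a
  T2 -> d
  T3 -> b
  X4 -> T2 T3
  X5 -> T2 T3

Fill CYK table bottom-up:
  [0..0]={T2}  "d"  orig:{}
  [1..1]={T2}  "d"  orig:{}
  [2..2]={T2}  "d"  orig:{}
  [3..3]={A,T0}  "c"  orig:{A}
  [0..1]=∅  "dd"
  [1..2]=∅  "dd"
  [2..3]={A,S}  "dc"
  [0..2]=∅  "ddd"
  [1..3]={A,S}  "ddc"
  [0..3]={A,S}  "dddc"

S ∈ T[0,3] ⇒ YES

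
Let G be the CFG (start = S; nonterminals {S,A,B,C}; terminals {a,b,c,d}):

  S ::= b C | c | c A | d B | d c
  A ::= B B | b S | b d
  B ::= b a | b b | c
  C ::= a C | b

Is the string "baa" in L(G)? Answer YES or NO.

CNF form of G:
  S -> T0 C | T1 B | T1 T3 | T3 A | c
  A -> B B | T0 S | T0 T1
  B -> T0 T0 | T0 T2 | c
  C -> T2 C | b
  T0 -> b
  T1 -> d
  T2 -> a
  T3 -> c

CYK table (by increasing span):
  cell(0,0) b: {C,T0}  orig:{C}
  cell(1,1) a: {T2}  orig:{}
  cell(2,2) a: {T2}  orig:{}
  cell(0,1) ba: {B}
  cell(1,2) aa: ∅
  cell(0,2) baa: ∅

S ∉ T[0,2] ⇒ NO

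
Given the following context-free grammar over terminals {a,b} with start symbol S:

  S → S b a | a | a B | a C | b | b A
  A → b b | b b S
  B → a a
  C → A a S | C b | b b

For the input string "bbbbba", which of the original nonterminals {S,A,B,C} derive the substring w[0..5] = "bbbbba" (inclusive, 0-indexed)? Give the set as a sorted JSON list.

Convert to CNF:
  S -> S X4 | T0 A | T1 B | T1 C | a | b
  A -> T0 T0 | T0 X2
  B -> T1 T1
  C -> A X3 | C T0 | T0 T0
  T0 -> b
  T1 -> a
  X2 -> T0 S
  X3 -> T1 S
  X4 -> T0 T1

Fill CYK table bottom-up, restricted to cells inside w[0..5]:
  [0..0]={S,T0}  "b"  orig:{S}
  [1..1]={S,T0}  "b"  orig:{S}
  [2..2]={S,T0}  "b"  orig:{S}
  [3..3]={S,T0}  "b"  orig:{S}
  [4..4]={S,T0}  "b"  orig:{S}
  [5..5]={S,T1}  "a"  orig:{S}
  [0..1]={A,C,X2}  "bb"  orig:{A,C}
  [1..2]={A,C,X2}  "bb"  orig:{A,C}
  [2..3]={A,C,X2}  "bb"  orig:{A,C}
  [3..4]={A,C,X2}  "bb"  orig:{A,C}
  [4..5]={X2,X4}  "ba"  orig:{}
  [0..2]={A,C,S}  "bbb"
  [1..3]={A,C,S}  "bbb"
  [2..4]={A,C,S}  "bbb"
  [3..5]={A,S}  "bba"
  [0..3]={C,S,X2}  "bbbb"  orig:{C,S}
  [1..4]={C,S,X2}  "bbbb"  orig:{C,S}
  [2..5]={S,X2}  "bbba"  orig:{S}
  [0..4]={A,C,X2}  "bbbbb"  orig:{A,C}
  [1..5]={A,S,X2}  "bbbba"  orig:{A,S}
  [0..5]={A,S,X2}  "bbbbba"  orig:{A,S}

Original NTs in T[0,5] deriving "bbbbba": ["A", "S"]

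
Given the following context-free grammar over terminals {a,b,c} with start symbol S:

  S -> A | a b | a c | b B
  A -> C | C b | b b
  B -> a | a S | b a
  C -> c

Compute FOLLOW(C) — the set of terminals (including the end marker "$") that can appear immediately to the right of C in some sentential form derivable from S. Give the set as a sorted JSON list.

Compute FIRST by fixpoint:
[1]
  A via A→b b: +{b}
  B via B→a: +{a}
  B via B→b a: +{b}
  C via C→c: +{c}
  S via S→A: +{b}
  S via S→a b: +{a}
  S: {a,b}  A: {b}  B: {a,b}  C: {c}
[2]
  A via A→C: +{c}
  S via S→A: +{c}
  S: {a,b,c}  A: {b,c}  B: {a,b}  C: {c}
[3] — fixpoint
  S: {a,b,c}  A: {b,c}  B: {a,b}  C: {c}

FOLLOW sets:
initialize: $ ∈ FOLLOW(S)
[1]
  A→C b: FOLLOW(C) ⊇ FIRST(b) = {b}; new: +{b}
  S→A: FOLLOW(A) ⊇ FOLLOW(S) ⊇ {$}; new: +{$}
  S→b B: FOLLOW(B) ⊇ FOLLOW(S) ⊇ {$}; new: +{$}
  FOLLOW(S)={$}  FOLLOW(A)={$}  FOLLOW(B)={$}  FOLLOW(C)={b}
[2]
  A→C: FOLLOW(C) ⊇ FOLLOW(A) ⊇ {$}; new: +{$}
  FOLLOW(S)={$}  FOLLOW(A)={$}  FOLLOW(B)={$}  FOLLOW(C)={$,b}
[3] done
  FOLLOW(S)={$}  FOLLOW(A)={$}  FOLLOW(B)={$}  FOLLOW(C)={$,b}

FOLLOW(C) = ["$", "b"]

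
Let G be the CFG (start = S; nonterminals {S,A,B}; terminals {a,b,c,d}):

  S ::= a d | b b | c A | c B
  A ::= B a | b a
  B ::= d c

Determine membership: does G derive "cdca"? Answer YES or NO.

CNF form of G:
  S -> T0 T2 | T1 T1 | T3 A | T3 B
  A -> B T0 | T1 T0
  B -> T2 T3
  T0 -> a
  T1 -> b
  T2 -> d
  T3 -> c

Fill CYK table bottom-up:
  [0..0]={T3}  "c"  orig:{}
  [1..1]={T2}  "d"  orig:{}
  [2..2]={T3}  "c"  orig:{}
  [3..3]={T0}  "a"  orig:{}
  [0..1]=∅  "cd"
  [1..2]={B}  "dc"
  [2..3]=∅  "ca"
  [0..2]={S}  "cdc"
  [1..3]={A}  "dca"
  [0..3]={S}  "cdca"

S ∈ T[0,3] ⇒ YES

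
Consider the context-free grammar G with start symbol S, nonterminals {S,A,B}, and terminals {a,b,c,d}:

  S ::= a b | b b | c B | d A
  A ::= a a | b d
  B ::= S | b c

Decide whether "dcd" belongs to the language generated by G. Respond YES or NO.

Convert to CNF:
  S -> T0 T1 | T1 T1 | T2 A | T3 B
  A -> T0 T0 | T1 T2
  B -> T0 T1 | T1 T1 | T1 T3 | T2 A | T3 B
  T0 -> a
  T1 -> b
  T2 -> d
  T3 -> c

CYK table (by increasing span):
  cell(0,0) d: {T2}  orig:{}
  cell(1,1) c: {T3}  orig:{}
  cell(2,2) d: {T2}  orig:{}
  cell(0,1) dc: ∅
  cell(1,2) cd: ∅
  cell(0,2) dcd: ∅

S ∉ T[0,2] ⇒ NO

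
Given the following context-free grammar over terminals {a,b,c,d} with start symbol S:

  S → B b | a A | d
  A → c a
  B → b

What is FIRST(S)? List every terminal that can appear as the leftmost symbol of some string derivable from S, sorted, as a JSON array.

FIRST iteration:
iter 1:
  A via A→c a: +{c}
  B via B→b: +{b}
  S via S→B b: +{b}
  S via S→a A: +{a}
  S via S→d: +{d}
  FIRST(S)={a,b,d}  FIRST(A)={c}  FIRST(B)={b}
iter 2: done
  FIRST(S)={a,b,d}  FIRST(A)={c}  FIRST(B)={b}

FIRST(S) = ["a", "b", "d"]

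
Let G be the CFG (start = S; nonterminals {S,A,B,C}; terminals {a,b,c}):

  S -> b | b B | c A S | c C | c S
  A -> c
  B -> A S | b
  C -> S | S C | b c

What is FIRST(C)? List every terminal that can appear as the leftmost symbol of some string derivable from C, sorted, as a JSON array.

FIRST iteration:
iter 1:
  A via A→c: +{c}
  B via B→A S: +{c}
  B via B→b: +{b}
  C via C→b c: +{b}
  S via S→b: +{b}
  S via S→c A S: +{c}
  FIRST[S]={b,c}  FIRST[A]={c}  FIRST[B]={b,c}  FIRST[C]={b}
iter 2:
  C via C→S: +{c}
  FIRST[S]={b,c}  FIRST[A]={c}  FIRST[B]={b,c}  FIRST[C]={b,c}
iter 3: — fixpoint
  FIRST[S]={b,c}  FIRST[A]={c}  FIRST[B]={b,c}  FIRST[C]={b,c}

FIRST(C) = ["b", "c"]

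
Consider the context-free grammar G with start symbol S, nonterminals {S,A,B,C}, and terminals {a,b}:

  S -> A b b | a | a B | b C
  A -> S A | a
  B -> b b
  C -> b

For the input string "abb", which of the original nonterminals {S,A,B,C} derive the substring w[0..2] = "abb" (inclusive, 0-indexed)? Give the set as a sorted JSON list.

Convert to CNF:
  S -> A X2 | T0 C | T1 B | a
  A -> S A | a
  B -> T0 T0
  C -> b
  T0 -> b
  T1 -> a
  X2 -> T0 T0

CYK table (by increasing span), restricted to cells inside w[0..2]:
  [0..0]={A,S,T1}  "a"  orig:{A,S}
  [1..1]={C,T0}  "b"  orig:{C}
  [2..2]={C,T0}  "b"  orig:{C}
  [0..1]=∅  "ab"
  [1..2]={B,S,X2}  "bb"  orig:{B,S}
  [0..2]={S}  "abb"

Original NTs in T[0,2] deriving "abb": ["S"]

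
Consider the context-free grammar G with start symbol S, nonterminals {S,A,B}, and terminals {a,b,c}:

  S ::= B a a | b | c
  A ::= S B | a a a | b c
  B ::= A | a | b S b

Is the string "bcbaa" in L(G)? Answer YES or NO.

Convert to CNF:
  S -> B X6 | b | c
  A -> S B | T0 X3 | T1 T2
  B -> S B | T0 X4 | T1 T2 | T1 X5 | a
  T0 -> a
  T1 -> b
  T2 -> c
  X3 -> T0 T0
  X4 -> T0 T0
  X5 -> S T1
  X6 -> T0 T0

CYK table (by increasing span):
  T[0,0] 'b' = {S,T1}  orig:{S}
  T[1,1] 'c' = {S,T2}  orig:{S}
  T[2,2] 'b' = {S,T1}  orig:{S}
  T[3,3] 'a' = {B,T0}  orig:{B}
  T[4,4] 'a' = {B,T0}  orig:{B}
  T[0,1] 'bc' = {A,B}
  T[1,2] 'cb' = {X5}  orig:{}
  T[2,3] 'ba' = {A,B}
  T[3,4] 'aa' = {X3,X4,X6}  orig:{}
  T[0,2] 'bcb' = {B}
  T[1,3] 'cba' = {A,B}
  T[2,4] 'baa' = ∅
  T[0,3] 'bcba' = {A,B}
  T[1,4] 'cbaa' = ∅
  T[0,4] 'bcbaa' = {S}

S ∈ T[0,4] ⇒ YES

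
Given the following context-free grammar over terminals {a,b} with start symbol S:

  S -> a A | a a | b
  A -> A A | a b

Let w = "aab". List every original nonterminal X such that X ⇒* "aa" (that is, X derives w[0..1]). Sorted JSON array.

Convert to CNF:
  S -> T0 A | T0 T0 | b
  A -> A A | T0 T1
  T0 -> a
  T1 -> b

CYK fill — only the sub-triangle for w[0..1]:
  T[0,0] 'a' = {T0}  orig:{}
  T[1,1] 'a' = {T0}  orig:{}
  T[0,1] 'aa' = {S}

Original NTs in T[0,1] deriving "aa": ["S"]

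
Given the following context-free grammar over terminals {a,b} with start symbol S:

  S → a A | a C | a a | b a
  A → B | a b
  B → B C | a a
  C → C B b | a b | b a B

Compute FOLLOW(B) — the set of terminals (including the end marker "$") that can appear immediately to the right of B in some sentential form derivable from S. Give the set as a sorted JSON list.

Compute FIRST by fixpoint:
iter 1:
  A via A→a b: +{a}
  B via B→a a: +{a}
  C via C→a b: +{a}
  C via C→b a B: +{b}
  S via S→a A: +{a}
  S via S→b a: +{b}
  FIRST(S)={a,b}  FIRST(A)={a}  FIRST(B)={a}  FIRST(C)={a,b}
iter 2: (no change)
  FIRST(S)={a,b}  FIRST(A)={a}  FIRST(B)={a}  FIRST(C)={a,b}

FOLLOW sets:
seed FOLLOW(S) with $
[1]
  B→B C: FOLLOW(B) ⊇ FIRST(C) = {a,b}; new: +{a,b}
  B→B C: FOLLOW(C) ⊇ FOLLOW(B) ⊇ {a,b}; new: +{a,b}
  S→a A: FOLLOW(A) ⊇ FOLLOW(S) ⊇ {$}; new: +{$}
  S→a C: FOLLOW(C) ⊇ FOLLOW(S) ⊇ {$}; new: +{$}
  FOLLOW(S)={$}  FOLLOW(A)={$}  FOLLOW(B)={a,b}  FOLLOW(C)={$,a,b}
[2]
  A→B: FOLLOW(B) ⊇ FOLLOW(A) ⊇ {$}; new: +{$}
  FOLLOW(S)={$}  FOLLOW(A)={$}  FOLLOW(B)={$,a,b}  FOLLOW(C)={$,a,b}
[3] done
  FOLLOW(S)={$}  FOLLOW(A)={$}  FOLLOW(B)={$,a,b}  FOLLOW(C)={$,a,b}

FOLLOW(B) = ["$", "a", "b"]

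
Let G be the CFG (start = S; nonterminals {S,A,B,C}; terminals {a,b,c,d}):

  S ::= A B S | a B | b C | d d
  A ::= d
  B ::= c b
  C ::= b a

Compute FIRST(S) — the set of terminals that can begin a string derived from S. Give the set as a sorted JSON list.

FIRST sets, iterate to fixpoint:
[1]
  A via A→d: +{d}
  B via B→c b: +{c}
  C via C→b a: +{b}
  S via S→A B S: +{d}
  S via S→a B: +{a}
  S via S→b C: +{b}
  FIRST(S)={a,b,d}  FIRST(A)={d}  FIRST(B)={c}  FIRST(C)={b}
[2] (stable)
  FIRST(S)={a,b,d}  FIRST(A)={d}  FIRST(B)={c}  FIRST(C)={b}

FIRST(S) = ["a", "b", "d"]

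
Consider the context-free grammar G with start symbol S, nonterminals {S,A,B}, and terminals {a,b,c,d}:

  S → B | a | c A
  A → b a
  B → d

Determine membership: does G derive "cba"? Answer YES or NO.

CNF form of G:
  S -> T2 A | a | d
  A -> T0 T1
  B -> d
  T0 -> b
  T1 -> a
  T2 -> c

CYK table (by increasing span):
  T[0,0] 'c' = {T2}  orig:{}
  T[1,1] 'b' = {T0}  orig:{}
  T[2,2] 'a' = {S,T1}  orig:{S}
  T[0,1] 'cb' = ∅
  T[1,2] 'ba' = {A}
  T[0,2] 'cba' = {S}

S ∈ T[0,2] ⇒ YES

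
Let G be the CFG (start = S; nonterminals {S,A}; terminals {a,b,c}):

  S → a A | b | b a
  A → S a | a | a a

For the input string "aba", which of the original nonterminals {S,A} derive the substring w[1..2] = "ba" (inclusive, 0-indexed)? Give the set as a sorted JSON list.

CNF form of G:
  S -> T0 A | T1 T0 | b
  A -> S T0 | T0 T0 | a
  T0 -> a
  T1 -> b

CYK table (by increasing span) — only the sub-triangle for w[1..2]:
  [1..1]={S,T1}  "b"  orig:{S}
  [2..2]={A,T0}  "a"  orig:{A}
  [1..2]={A,S}  "ba"

Original NTs in T[1,2] deriving "ba": ["A", "S"]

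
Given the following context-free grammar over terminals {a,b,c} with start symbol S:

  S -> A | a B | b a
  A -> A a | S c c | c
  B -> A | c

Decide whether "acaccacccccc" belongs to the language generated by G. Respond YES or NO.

CNF form of G:
  S -> A T0 | S X5 | T0 B | T2 T0 | c
  A -> A T0 | S X3 | c
  B -> A T0 | S X4 | c
  T0 -> a
  T1 -> c
  T2 -> b
  X3 -> T1 T1
  X4 -> T1 T1
  X5 -> T1 T1

Fill CYK table bottom-up:
  [0..0]={T0}  "a"  orig:{}
  [1..1]={A,B,S,T1}  "c"  orig:{A,B,S}
  [2..2]={T0}  "a"  orig:{}
  [3..3]={A,B,S,T1}  "c"  orig:{A,B,S}
  [4..4]={A,B,S,T1}  "c"  orig:{A,B,S}
  [5..5]={T0}  "a"  orig:{}
  [6..6]={A,B,S,T1}  "c"  orig:{A,B,S}
  [7..7]={A,B,S,T1}  "c"  orig:{A,B,S}
  [8..8]={A,B,S,T1}  "c"  orig:{A,B,S}
  [9..9]={A,B,S,T1}  "c"  orig:{A,B,S}
  [10..10]={A,B,S,T1}  "c"  orig:{A,B,S}
  [11..11]={A,B,S,T1}  "c"  orig:{A,B,S}
  [0..1]={S}  "ac"
  [1..2]={A,B,S}  "ca"
  [2..3]={S}  "ac"
  [3..4]={X3,X4,X5}  "cc"  orig:{}
  [4..5]={A,B,S}  "ca"
  [5..6]={S}  "ac"
  [6..7]={X3,X4,X5}  "cc"  orig:{}
  [7..8]={X3,X4,X5}  "cc"  orig:{}
  [8..9]={X3,X4,X5}  "cc"  orig:{}
  [9..10]={X3,X4,X5}  "cc"  orig:{}
  [10..11]={X3,X4,X5}  "cc"  orig:{}
  [0..2]={S}  "aca"
  [1..3]=∅  "cac"
  [2..4]=∅  "acc"
  [3..5]=∅  "cca"
  [4..6]=∅  "cac"
  [5..7]=∅  "acc"
  [6..8]={A,B,S}  "ccc"
  [7..9]={A,B,S}  "ccc"
  [8..10]={A,B,S}  "ccc"
  [9..11]={A,B,S}  "ccc"
  [0..3]=∅  "acac"
  [1..4]={A,B,S}  "cacc"
  [2..5]=∅  "acca"
  [3..6]=∅  "ccac"
  [4..7]={A,B,S}  "cacc"
  [5..8]={A,B,S}  "accc"
  [6..9]=∅  "cccc"
  [7..10]=∅  "cccc"
  [8..11]=∅  "cccc"
  [0..4]={A,B,S}  "acacc"
  [1..5]={A,B,S}  "cacca"
  [2..6]=∅  "accac"
  [3..7]=∅  "ccacc"
  [4..8]=∅  "caccc"
  [5..9]=∅  "acccc"
  [6..10]={A,B,S}  "ccccc"
  [7..11]={A,B,S}  "ccccc"
  [0..5]={A,B,S}  "acacca"
  [1..6]=∅  "caccac"
  [2..7]=∅  "accacc"
  [3..8]=∅  "ccaccc"
  [4..9]={A,B,S}  "cacccc"
  [5..10]={A,B,S}  "accccc"
  [6..11]=∅  "cccccc"
  [0..6]=∅  "acaccac"
  [1..7]={A,B,S}  "caccacc"
  [2..8]=∅  "accaccc"
  [3..9]=∅  "ccacccc"
  [4..10]=∅  "caccccc"
  [5..11]=∅  "acccccc"
  [0..7]={A,B,S}  "acaccacc"
  [1..8]=∅  "caccaccc"
  [2..9]=∅  "accacccc"
  [3..10]=∅  "ccaccccc"
  [4..11]={A,B,S}  "cacccccc"
  [0..8]=∅  "acaccaccc"
  [1..9]={A,B,S}  "caccacccc"
  [2..10]=∅  "accaccccc"
  [3..11]=∅  "ccacccccc"
  [0..9]={A,B,S}  "acaccacccc"
  [1..10]=∅  "caccaccccc"
  [2..11]=∅  "accacccccc"
  [0..10]=∅  "acaccaccccc"
  [1..11]={A,B,S}  "caccacccccc"
  [0..11]={A,B,S}  "acaccacccccc"

S ∈ T[0,11] ⇒ YES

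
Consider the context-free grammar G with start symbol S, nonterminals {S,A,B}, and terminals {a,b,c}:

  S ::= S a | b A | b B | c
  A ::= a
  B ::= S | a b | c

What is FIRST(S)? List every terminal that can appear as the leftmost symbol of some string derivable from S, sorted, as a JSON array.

FIRST sets, iterate to fixpoint:
[1]
  A via A→a: +{a}
  B via B→a b: +{a}
  B via B→c: +{c}
  S via S→b A: +{b}
  S via S→c: +{c}
  FIRST(S)={b,c}  FIRST(A)={a}  FIRST(B)={a,c}
[2]
  B via B→S: +{b}
  FIRST(S)={b,c}  FIRST(A)={a}  FIRST(B)={a,b,c}
[3] done
  FIRST(S)={b,c}  FIRST(A)={a}  FIRST(B)={a,b,c}

FIRST(S) = ["b", "c"]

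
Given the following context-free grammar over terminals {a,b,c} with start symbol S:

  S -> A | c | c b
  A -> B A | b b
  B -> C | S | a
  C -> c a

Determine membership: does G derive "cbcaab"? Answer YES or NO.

CNF form of G:
  S -> B A | T0 T0 | T1 T0 | c
  A -> B A | T0 T0
  B -> B A | T0 T0 | T1 T0 | T1 T2 | a | c
  C -> T1 T2
  T0 -> b
  T1 -> c
  T2 -> a

Fill CYK table bottom-up:
  [0..0]={B,S,T1}  "c"  orig:{B,S}
  [1..1]={T0}  "b"  orig:{}
  [2..2]={B,S,T1}  "c"  orig:{B,S}
  [3..3]={B,T2}  "a"  orig:{B}
  [4..4]={B,T2}  "a"  orig:{B}
  [5..5]={T0}  "b"  orig:{}
  [0..1]={B,S}  "cb"
  [1..2]=∅  "bc"
  [2..3]={B,C}  "ca"
  [3..4]=∅  "aa"
  [4..5]=∅  "ab"
  [0..2]=∅  "cbc"
  [1..3]=∅  "bca"
  [2..4]=∅  "caa"
  [3..5]=∅  "aab"
  [0..3]=∅  "cbca"
  [1..4]=∅  "bcaa"
  [2..5]=∅  "caab"
  [0..4]=∅  "cbcaa"
  [1..5]=∅  "bcaab"
  [0..5]=∅  "cbcaab"

S ∉ T[0,5] ⇒ NO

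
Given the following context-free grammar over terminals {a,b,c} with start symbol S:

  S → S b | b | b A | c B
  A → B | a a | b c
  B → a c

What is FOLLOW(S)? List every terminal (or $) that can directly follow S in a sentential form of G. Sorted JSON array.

Compute FIRST by fixpoint:
pass 1:
  A via A→a a: +{a}
  A via A→b c: +{b}
  B via B→a c: +{a}
  S via S→b: +{b}
  S via S→c B: +{c}
  S: {b,c}  A: {a,b}  B: {a}
pass 2: — fixpoint
  S: {b,c}  A: {a,b}  B: {a}

Compute FOLLOW by fixpoint:
FOLLOW(S) := {$}
round 1:
  S→S b: FOLLOW(S) ⊇ FIRST(b) = {b}; new: +{b}
  S→b A: FOLLOW(A) ⊇ FOLLOW(S) ⊇ {$,b}; new: +{$,b}
  S→c B: FOLLOW(B) ⊇ FOLLOW(S) ⊇ {$,b}; new: +{$,b}
  FOLLOW[S]={$,b}  FOLLOW[A]={$,b}  FOLLOW[B]={$,b}
round 2: (no change)
  FOLLOW[S]={$,b}  FOLLOW[A]={$,b}  FOLLOW[B]={$,b}

FOLLOW(S) = ["$", "b"]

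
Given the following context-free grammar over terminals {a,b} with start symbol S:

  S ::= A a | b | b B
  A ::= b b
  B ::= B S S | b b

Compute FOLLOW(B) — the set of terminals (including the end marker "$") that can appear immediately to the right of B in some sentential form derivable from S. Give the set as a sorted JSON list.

Compute FIRST by fixpoint:
round 1:
  A via A→b b: +{b}
  B via B→b b: +{b}
  S via S→A a: +{b}
  FIRST[S]={b}  FIRST[A]={b}  FIRST[B]={b}
round 2: (stable)
  FIRST[S]={b}  FIRST[A]={b}  FIRST[B]={b}

FOLLOW sets:
initialize: $ ∈ FOLLOW(S)
[1]
  B→B S S: FOLLOW(B) ⊇ FIRST(S) = {b}; new: +{b}
  B→B S S: FOLLOW(S) ⊇ FIRST(S) = {b}; new: +{b}
  S→A a: FOLLOW(A) ⊇ FIRST(a) = {a}; new: +{a}
  S→b B: FOLLOW(B) ⊇ FOLLOW(S) ⊇ {$,b}; new: +{$}
  FOLLOW(S)={$,b}  FOLLOW(A)={a}  FOLLOW(B)={$,b}
[2] done
  FOLLOW(S)={$,b}  FOLLOW(A)={a}  FOLLOW(B)={$,b}

FOLLOW(B) = ["$", "b"]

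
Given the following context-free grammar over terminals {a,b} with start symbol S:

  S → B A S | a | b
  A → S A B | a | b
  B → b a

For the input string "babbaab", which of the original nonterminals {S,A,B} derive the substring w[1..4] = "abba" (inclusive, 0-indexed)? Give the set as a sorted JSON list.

Convert to CNF:
  S -> B X3 | a | b
  A -> S X2 | a | b
  B -> T0 T1
  T0 -> b
  T1 -> a
  X2 -> A B
  X3 -> A S

CYK fill (cells [i..j] with 1 ≤ i ≤ j ≤ 4 only):
  [1..1]={A,S,T1}  "a"  orig:{A,S}
  [2..2]={A,S,T0}  "b"  orig:{A,S}
  [3..3]={A,S,T0}  "b"  orig:{A,S}
  [4..4]={A,S,T1}  "a"  orig:{A,S}
  [1..2]={X3}  "ab"  orig:{}
  [2..3]={X3}  "bb"  orig:{}
  [3..4]={B,X3}  "ba"  orig:{B}
  [1..3]=∅  "abb"
  [2..4]={X2}  "bba"  orig:{}
  [1..4]={A}  "abba"

Original NTs in T[1,4] deriving "abba": ["A"]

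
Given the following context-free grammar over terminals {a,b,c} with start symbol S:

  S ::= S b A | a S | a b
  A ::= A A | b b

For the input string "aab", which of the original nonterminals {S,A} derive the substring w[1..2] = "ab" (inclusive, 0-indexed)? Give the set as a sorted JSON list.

CNF form of G:
  S -> S X2 | T1 S | T1 T0
  A -> A A | T0 T0
  T0 -> b
  T1 -> a
  X2 -> T0 A

CYK fill, restricted to cells inside w[1..2]:
  [1..1]={T1}  "a"  orig:{}
  [2..2]={T0}  "b"  orig:{}
  [1..2]={S}  "ab"

Original NTs in T[1,2] deriving "ab": ["S"]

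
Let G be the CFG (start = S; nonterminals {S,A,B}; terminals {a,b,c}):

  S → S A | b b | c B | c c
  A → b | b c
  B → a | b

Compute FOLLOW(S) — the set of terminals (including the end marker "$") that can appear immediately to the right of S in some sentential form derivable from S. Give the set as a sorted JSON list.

FIRST iteration:
iter 1:
  A via A→b: +{b}
  B via B→a: +{a}
  B via B→b: +{b}
  S via S→b b: +{b}
  S via S→c B: +{c}
  FIRST(S)={b,c}  FIRST(A)={b}  FIRST(B)={a,b}
iter 2: (stable)
  FIRST(S)={b,c}  FIRST(A)={b}  FIRST(B)={a,b}

Compute FOLLOW by fixpoint:
FOLLOW(S) := {$}
pass 1:
  S→S A: FOLLOW(S) ⊇ FIRST(A) = {b}; new: +{b}
  S→S A: FOLLOW(A) ⊇ FOLLOW(S) ⊇ {$,b}; new: +{$,b}
  S→c B: FOLLOW(B) ⊇ FOLLOW(S) ⊇ {$,b}; new: +{$,b}
  FOLLOW(S)={$,b}  FOLLOW(A)={$,b}  FOLLOW(B)={$,b}
pass 2: (no change)
  FOLLOW(S)={$,b}  FOLLOW(A)={$,b}  FOLLOW(B)={$,b}

FOLLOW(S) = ["$", "b"]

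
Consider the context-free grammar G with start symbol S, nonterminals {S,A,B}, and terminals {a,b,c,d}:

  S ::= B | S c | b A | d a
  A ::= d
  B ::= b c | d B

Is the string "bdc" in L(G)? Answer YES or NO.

CNF form of G:
  S -> S T1 | T0 A | T0 T1 | T2 B | T2 T3
  A -> d
  B -> T0 T1 | T2 B
  T0 -> b
  T1 -> c
  T2 -> d
  T3 -> a

Fill CYK table bottom-up:
  T[0,0] 'b' = {T0}  orig:{}
  T[1,1] 'd' = {A,T2}  orig:{A}
  T[2,2] 'c' = {T1}  orig:{}
  T[0,1] 'bd' = {S}
  T[1,2] 'dc' = ∅
  T[0,2] 'bdc' = {S}

S ∈ T[0,2] ⇒ YES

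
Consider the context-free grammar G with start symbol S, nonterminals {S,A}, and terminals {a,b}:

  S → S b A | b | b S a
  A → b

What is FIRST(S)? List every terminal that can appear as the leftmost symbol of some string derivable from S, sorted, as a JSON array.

FIRST iteration:
round 1:
  A via A→b: +{b}
  S via S→b: +{b}
  FIRST[S]={b}  FIRST[A]={b}
round 2: done
  FIRST[S]={b}  FIRST[A]={b}

FIRST(S) = ["b"]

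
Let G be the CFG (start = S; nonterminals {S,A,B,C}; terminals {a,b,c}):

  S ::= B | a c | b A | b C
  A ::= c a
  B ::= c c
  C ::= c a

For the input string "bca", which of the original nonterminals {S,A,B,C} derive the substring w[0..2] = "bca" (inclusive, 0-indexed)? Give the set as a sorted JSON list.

CNF form of G:
  S -> T0 T0 | T1 T0 | T2 A | T2 C
  A -> T0 T1
  B -> T0 T0
  C -> T0 T1
  T0 -> c
  T1 -> a
  T2 -> b

Fill CYK table bottom-up, restricted to cells inside w[0..2]:
  T[0,0] 'b' = {T2}  orig:{}
  T[1,1] 'c' = {T0}  orig:{}
  T[2,2] 'a' = {T1}  orig:{}
  T[0,1] 'bc' = ∅
  T[1,2] 'ca' = {A,C}
  T[0,2] 'bca' = {S}

Original NTs in T[0,2] deriving "bca": ["S"]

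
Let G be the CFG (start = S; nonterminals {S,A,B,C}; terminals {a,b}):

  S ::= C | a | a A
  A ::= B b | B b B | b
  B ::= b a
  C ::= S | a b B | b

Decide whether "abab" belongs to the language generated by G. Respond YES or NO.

CNF form of G:
  S -> T1 A | T1 X4 | a | b
  A -> B T0 | B X2 | b
  B -> T0 T1
  C -> T1 A | T1 X3 | a | b
  T0 -> b
  T1 -> a
  X2 -> T0 B
  X3 -> T0 B
  X4 -> T0 B

Fill CYK table bottom-up:
  cell(0,0) a: {C,S,T1}  orig:{C,S}
  cell(1,1) b: {A,C,S,T0}  orig:{A,C,S}
  cell(2,2) a: {C,S,T1}  orig:{C,S}
  cell(3,3) b: {A,C,S,T0}  orig:{A,C,S}
  cell(0,1) ab: {C,S}
  cell(1,2) ba: {B}
  cell(2,3) ab: {C,S}
  cell(0,2) aba: ∅
  cell(1,3) bab: {A}
  cell(0,3) abab: {C,S}

S ∈ T[0,3] ⇒ YES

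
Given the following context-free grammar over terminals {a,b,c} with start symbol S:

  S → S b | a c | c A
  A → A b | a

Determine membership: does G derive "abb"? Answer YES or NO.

Convert to CNF:
  S -> S T0 | T1 T2 | T2 A
  A -> A T0 | a
  T0 -> b
  T1 -> a
  T2 -> c

CYK table (by increasing span):
  [0..0]={A,T1}  "a"  orig:{A}
  [1..1]={T0}  "b"  orig:{}
  [2..2]={T0}  "b"  orig:{}
  [0..1]={A}  "ab"
  [1..2]=∅  "bb"
  [0..2]={A}  "abb"

S ∉ T[0,2] ⇒ NO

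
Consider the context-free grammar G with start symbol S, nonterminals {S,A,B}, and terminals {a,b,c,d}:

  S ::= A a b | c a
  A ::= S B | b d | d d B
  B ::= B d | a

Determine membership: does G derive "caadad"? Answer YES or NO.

Convert to CNF:
  S -> A X5 | T3 T2
  A -> S B | T0 T1 | T1 X4
  B -> B T1 | a
  T0 -> b
  T1 -> d
  T2 -> a
  T3 -> c
  X4 -> T1 B
  X5 -> T2 T0

CYK table (by increasing span):
  [0..0]={T3}  "c"  orig:{}
  [1..1]={B,T2}  "a"  orig:{B}
  [2..2]={B,T2}  "a"  orig:{B}
  [3..3]={T1}  "d"  orig:{}
  [4..4]={B,T2}  "a"  orig:{B}
  [5..5]={T1}  "d"  orig:{}
  [0..1]={S}  "ca"
  [1..2]=∅  "aa"
  [2..3]={B}  "ad"
  [3..4]={X4}  "da"  orig:{}
  [4..5]={B}  "ad"
  [0..2]={A}  "caa"
  [1..3]=∅  "aad"
  [2..4]=∅  "ada"
  [3..5]={X4}  "dad"  orig:{}
  [0..3]={A}  "caad"
  [1..4]=∅  "aada"
  [2..5]=∅  "adad"
  [0..4]=∅  "caada"
  [1..5]=∅  "aadad"
  [0..5]=∅  "caadad"

S ∉ T[0,5] ⇒ NO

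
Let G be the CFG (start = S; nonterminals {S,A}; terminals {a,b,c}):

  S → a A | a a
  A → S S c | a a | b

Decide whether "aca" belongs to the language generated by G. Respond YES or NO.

CNF form of G:
  S -> T1 A | T1 T1
  A -> S X2 | T1 T1 | b
  T0 -> c
  T1 -> a
  X2 -> S T0

Fill CYK table bottom-up:
  T[0,0] 'a' = {T1}  orig:{}
  T[1,1] 'c' = {T0}  orig:{}
  T[2,2] 'a' = {T1}  orig:{}
  T[0,1] 'ac' = ∅
  T[1,2] 'ca' = ∅
  T[0,2] 'aca' = ∅

S ∉ T[0,2] ⇒ NO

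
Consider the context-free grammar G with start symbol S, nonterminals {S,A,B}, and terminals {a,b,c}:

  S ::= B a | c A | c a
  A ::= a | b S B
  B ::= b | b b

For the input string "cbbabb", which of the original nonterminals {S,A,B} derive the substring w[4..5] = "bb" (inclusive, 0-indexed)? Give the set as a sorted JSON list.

CNF form of G:
  S -> B T1 | T2 A | T2 T1
  A -> T0 X3 | a
  B -> T0 T0 | b
  T0 -> b
  T1 -> a
  T2 -> c
  X3 -> S B

CYK fill (cells [i..j] with 4 ≤ i ≤ j ≤ 5 only):
  cell(4,4) b: {B,T0}  orig:{B}
  cell(5,5) b: {B,T0}  orig:{B}
  cell(4,5) bb: {B}

Original NTs in T[4,5] deriving "bb": ["B"]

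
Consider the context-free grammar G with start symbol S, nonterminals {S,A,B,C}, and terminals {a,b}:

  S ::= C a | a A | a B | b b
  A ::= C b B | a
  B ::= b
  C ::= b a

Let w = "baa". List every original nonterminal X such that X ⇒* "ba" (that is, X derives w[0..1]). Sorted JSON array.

Convert to CNF:
  S -> C T1 | T0 T0 | T1 A | T1 B
  A -> C X2 | a
  B -> b
  C -> T0 T1
  T0 -> b
  T1 -> a
  X2 -> T0 B

CYK table (by increasing span), restricted to cells inside w[0..1]:
  cell(0,0) b: {B,T0}  orig:{B}
  cell(1,1) a: {A,T1}  orig:{A}
  cell(0,1) ba: {C}

Original NTs in T[0,1] deriving "ba": ["C"]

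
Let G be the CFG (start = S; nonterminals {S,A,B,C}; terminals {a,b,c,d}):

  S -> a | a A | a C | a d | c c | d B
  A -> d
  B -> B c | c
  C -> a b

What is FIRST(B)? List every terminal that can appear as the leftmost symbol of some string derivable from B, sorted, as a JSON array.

FIRST iteration:
pass 1:
  A via A→d: +{d}
  B via B→c: +{c}
  C via C→a b: +{a}
  S via S→a: +{a}
  S via S→c c: +{c}
  S via S→d B: +{d}
  FIRST(S)={a,c,d}  FIRST(A)={d}  FIRST(B)={c}  FIRST(C)={a}
pass 2: (stable)
  FIRST(S)={a,c,d}  FIRST(A)={d}  FIRST(B)={c}  FIRST(C)={a}

FIRST(B) = ["c"]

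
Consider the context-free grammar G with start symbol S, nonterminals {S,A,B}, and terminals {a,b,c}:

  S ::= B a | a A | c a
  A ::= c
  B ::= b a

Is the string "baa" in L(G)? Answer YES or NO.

Convert to CNF:
  S -> B T1 | T1 A | T2 T1
  A -> c
  B -> T0 T1
  T0 -> b
  T1 -> a
  T2 -> c

CYK fill:
  T[0,0] 'b' = {T0}  orig:{}
  T[1,1] 'a' = {T1}  orig:{}
  T[2,2] 'a' = {T1}  orig:{}
  T[0,1] 'ba' = {B}
  T[1,2] 'aa' = ∅
  T[0,2] 'baa' = {S}

S ∈ T[0,2] ⇒ YES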